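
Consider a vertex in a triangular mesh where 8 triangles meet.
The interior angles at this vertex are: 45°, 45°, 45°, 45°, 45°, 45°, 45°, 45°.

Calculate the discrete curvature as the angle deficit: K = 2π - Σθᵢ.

Sum of angles = 360°. K = 360° - 360° = 0° = 0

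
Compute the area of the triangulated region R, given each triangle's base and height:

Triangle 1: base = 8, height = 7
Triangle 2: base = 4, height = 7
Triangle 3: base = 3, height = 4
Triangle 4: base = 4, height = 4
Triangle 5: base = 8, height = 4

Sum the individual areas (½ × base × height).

(1/2)×8×7 + (1/2)×4×7 + (1/2)×3×4 + (1/2)×4×4 + (1/2)×8×4 = 72.0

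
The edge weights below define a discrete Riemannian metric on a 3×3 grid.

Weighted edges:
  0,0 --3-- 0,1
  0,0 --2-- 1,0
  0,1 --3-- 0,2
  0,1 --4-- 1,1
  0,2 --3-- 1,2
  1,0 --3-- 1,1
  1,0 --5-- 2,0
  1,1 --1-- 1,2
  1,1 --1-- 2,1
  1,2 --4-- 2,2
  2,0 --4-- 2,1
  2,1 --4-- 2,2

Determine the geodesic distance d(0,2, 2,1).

Shortest path: 0,2 → 1,2 → 1,1 → 2,1, total weight = 5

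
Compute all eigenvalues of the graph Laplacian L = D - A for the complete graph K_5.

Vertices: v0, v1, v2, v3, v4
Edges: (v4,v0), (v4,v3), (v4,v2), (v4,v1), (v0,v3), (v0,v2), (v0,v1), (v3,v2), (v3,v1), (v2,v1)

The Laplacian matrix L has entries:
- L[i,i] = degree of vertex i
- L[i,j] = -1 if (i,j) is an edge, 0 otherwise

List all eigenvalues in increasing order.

For the complete graph K_n, L = nI − J (J = all-ones matrix). J has eigenvalues n (once, eigenvector 𝟙) and 0 (multiplicity n−1), so L has eigenvalues 0 (once) and n (multiplicity n−1). Here n = 5: eigenvalue 0 once and 5 with multiplicity 4.
Laplacian eigenvalues (increasing order): [0.0, 5.0, 5.0, 5.0, 5.0]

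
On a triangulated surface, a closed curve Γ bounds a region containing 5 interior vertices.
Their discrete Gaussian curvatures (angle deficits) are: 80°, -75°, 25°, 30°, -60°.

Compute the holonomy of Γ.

Holonomy = total enclosed curvature = 80° + (-75°) + 25° + 30° + (-60°) = 0°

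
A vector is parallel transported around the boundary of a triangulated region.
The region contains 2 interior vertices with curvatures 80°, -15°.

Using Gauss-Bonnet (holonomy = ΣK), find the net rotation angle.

Holonomy = total enclosed curvature = 80° + (-15°) = 65°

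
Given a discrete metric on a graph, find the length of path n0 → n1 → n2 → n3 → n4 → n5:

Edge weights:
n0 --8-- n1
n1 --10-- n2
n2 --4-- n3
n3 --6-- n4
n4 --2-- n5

Arc length = 8 + 10 + 4 + 6 + 2 = 30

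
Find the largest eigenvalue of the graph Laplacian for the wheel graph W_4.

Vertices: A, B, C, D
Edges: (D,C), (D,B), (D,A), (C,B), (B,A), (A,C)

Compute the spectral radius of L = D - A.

The wheel W_4 is the join K_1 ∨ C_3 (a hub joined to every vertex of a cycle of length 3). For a join G ∨ H (G on p vertices, H on q vertices) the Laplacian spectrum is 0, p+q, the eigenvalues of L(G) other than one 0 each shifted by +q, and the eigenvalues of L(H) other than one 0 each shifted by +p. With G = K_1 (p = 1, nothing left after dropping its 0) and H = C_3 (q = 3, eigenvalues 2 − 2cos(2πk/3), k = 0, …, 2; drop k = 0), the spectrum of W_4 is 0, 4, and 1 + (2 − 2cos(2πk/3)) = 3 − 2cos(2πk/3) for k = 1, …, 2:
k=1: 3 − 2cos(2π/3) = 4.0; k=2: 3 − 2cos(4π/3) = 4.0.
Laplacian eigenvalues: [0.0, 4.0, 4.0, 4.0]. Largest eigenvalue (spectral radius) = 4.0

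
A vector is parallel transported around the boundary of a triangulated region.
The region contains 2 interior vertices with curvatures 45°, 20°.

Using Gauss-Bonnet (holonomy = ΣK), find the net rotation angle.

Holonomy = total enclosed curvature = 45° + 20° = 65°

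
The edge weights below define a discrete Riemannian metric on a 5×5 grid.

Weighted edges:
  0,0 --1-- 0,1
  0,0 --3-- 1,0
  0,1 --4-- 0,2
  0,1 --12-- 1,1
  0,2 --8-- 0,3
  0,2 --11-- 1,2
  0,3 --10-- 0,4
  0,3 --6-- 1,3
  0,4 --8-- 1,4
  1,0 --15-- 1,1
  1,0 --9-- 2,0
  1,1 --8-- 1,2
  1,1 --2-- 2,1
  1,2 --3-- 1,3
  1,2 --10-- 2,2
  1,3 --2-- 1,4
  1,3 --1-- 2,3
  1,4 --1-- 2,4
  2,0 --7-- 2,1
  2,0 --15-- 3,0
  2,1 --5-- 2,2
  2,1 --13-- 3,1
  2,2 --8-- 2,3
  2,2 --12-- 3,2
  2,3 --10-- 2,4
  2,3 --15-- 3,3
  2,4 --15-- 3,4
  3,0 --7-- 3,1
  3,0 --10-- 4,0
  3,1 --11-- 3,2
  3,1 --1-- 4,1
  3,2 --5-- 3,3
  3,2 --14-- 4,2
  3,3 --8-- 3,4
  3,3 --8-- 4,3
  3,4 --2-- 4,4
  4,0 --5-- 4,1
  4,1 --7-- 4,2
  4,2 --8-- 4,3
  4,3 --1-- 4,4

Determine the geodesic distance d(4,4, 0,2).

Shortest path: 4,4 → 3,4 → 2,4 → 1,4 → 1,3 → 1,2 → 0,2, total weight = 34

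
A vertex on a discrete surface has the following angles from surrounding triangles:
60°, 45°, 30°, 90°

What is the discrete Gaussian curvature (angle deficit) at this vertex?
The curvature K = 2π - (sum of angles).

Sum of angles = 225°. K = 360° - 225° = 135° = 3π/4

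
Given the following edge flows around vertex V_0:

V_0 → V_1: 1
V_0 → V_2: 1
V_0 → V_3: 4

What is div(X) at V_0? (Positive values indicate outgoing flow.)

Divergence = sum of outgoing flows = 1 + 1 + 4 = 6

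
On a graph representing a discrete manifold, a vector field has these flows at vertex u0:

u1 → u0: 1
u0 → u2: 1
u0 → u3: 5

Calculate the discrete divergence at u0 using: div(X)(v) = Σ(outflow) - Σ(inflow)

Divergence = sum of outgoing flows = (-1) + 1 + 5 = 5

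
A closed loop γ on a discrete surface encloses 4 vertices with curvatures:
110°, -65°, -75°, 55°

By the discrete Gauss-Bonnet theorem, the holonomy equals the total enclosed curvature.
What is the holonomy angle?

Holonomy = total enclosed curvature = 110° + (-65°) + (-75°) + 55° = 25°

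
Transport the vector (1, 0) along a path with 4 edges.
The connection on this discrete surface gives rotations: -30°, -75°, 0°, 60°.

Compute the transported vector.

Total rotation: (-30°) + (-75°) + 0° + 60° = -45°. Final vector: (0.7071, -0.7071)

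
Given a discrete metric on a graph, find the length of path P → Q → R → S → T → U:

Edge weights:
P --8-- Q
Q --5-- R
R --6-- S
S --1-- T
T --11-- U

Arc length = 8 + 5 + 6 + 1 + 11 = 31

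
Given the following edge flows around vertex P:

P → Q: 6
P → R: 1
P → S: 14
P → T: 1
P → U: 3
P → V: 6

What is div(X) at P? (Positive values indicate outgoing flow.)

Divergence = sum of outgoing flows = 6 + 1 + 14 + 1 + 3 + 6 = 31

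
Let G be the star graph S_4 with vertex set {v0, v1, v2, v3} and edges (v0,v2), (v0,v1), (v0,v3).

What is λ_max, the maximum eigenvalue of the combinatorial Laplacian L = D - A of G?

The star S_4 is the complete bipartite graph K_{1,3} (one hub of degree 3, 3 leaves of degree 1). The Laplacian spectrum of K_{p,q} is 0, p (multiplicity q−1), q (multiplicity p−1), p+q. With p = 1, q = 3: 0 once, 1 with multiplicity 2, and 4 once. (Check: trace L = sum of degrees = 6 = 2·1 + 4.)
Laplacian eigenvalues: [0.0, 1.0, 1.0, 4.0]. Largest eigenvalue (spectral radius) = 4.0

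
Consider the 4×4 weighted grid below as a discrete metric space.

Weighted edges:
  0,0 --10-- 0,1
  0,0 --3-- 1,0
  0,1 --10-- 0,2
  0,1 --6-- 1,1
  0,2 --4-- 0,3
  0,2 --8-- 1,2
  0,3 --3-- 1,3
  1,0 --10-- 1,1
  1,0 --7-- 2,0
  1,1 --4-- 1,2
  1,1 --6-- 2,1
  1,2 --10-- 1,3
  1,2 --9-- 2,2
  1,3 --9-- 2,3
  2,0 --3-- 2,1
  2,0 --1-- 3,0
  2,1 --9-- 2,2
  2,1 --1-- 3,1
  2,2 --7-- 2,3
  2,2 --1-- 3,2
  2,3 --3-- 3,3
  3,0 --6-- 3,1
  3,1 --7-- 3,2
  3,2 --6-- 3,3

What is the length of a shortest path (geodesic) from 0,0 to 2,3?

Shortest path: 0,0 → 1,0 → 2,0 → 2,1 → 2,2 → 2,3, total weight = 29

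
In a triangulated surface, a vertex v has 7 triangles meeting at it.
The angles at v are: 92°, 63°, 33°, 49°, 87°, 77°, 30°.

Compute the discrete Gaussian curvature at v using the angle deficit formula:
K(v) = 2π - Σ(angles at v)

Sum of angles = 431°. K = 360° - 431° = -71° = -71π/180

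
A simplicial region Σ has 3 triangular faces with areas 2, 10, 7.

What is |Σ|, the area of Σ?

2 + 10 + 7 = 19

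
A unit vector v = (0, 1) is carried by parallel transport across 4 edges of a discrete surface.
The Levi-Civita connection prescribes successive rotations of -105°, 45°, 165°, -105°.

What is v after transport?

Total rotation: (-105°) + 45° + 165° + (-105°) = 0°. Final vector: (0, 1)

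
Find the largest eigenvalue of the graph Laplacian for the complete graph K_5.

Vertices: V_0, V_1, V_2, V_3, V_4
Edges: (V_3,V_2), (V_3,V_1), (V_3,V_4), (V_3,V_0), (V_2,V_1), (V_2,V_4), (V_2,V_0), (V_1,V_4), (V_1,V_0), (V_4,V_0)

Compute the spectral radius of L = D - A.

For the complete graph K_n, L = nI − J (J = all-ones matrix). J has eigenvalues n (once, eigenvector 𝟙) and 0 (multiplicity n−1), so L has eigenvalues 0 (once) and n (multiplicity n−1). Here n = 5: eigenvalue 0 once and 5 with multiplicity 4.
Laplacian eigenvalues: [0.0, 5.0, 5.0, 5.0, 5.0]. Largest eigenvalue (spectral radius) = 5.0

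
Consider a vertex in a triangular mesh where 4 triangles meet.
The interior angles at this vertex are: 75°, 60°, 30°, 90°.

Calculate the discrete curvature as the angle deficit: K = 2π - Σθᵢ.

Sum of angles = 255°. K = 360° - 255° = 105° = 7π/12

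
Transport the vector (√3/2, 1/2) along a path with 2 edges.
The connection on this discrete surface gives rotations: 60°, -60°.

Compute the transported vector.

Total rotation: 60° + (-60°) = 0°. Final vector: (0.8660, 0.5000)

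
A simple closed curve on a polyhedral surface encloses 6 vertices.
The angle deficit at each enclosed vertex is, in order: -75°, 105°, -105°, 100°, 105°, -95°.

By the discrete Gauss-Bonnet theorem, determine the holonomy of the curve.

Holonomy = total enclosed curvature = (-75°) + 105° + (-105°) + 100° + 105° + (-95°) = 35°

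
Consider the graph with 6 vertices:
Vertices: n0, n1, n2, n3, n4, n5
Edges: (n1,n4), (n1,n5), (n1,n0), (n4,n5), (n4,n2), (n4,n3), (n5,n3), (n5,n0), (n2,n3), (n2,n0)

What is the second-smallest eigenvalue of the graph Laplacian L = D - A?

Degrees: deg(n0) = 3, deg(n1) = 3, deg(n2) = 3, deg(n3) = 3, deg(n4) = 4, deg(n5) = 4.
L = D − A with rows/columns ordered (n0, n1, n2, n3, n4, n5):
  [ 3, -1, -1,  0,  0, -1]
  [-1,  3,  0,  0, -1, -1]
  [-1,  0,  3, -1, -1,  0]
  [ 0,  0, -1,  3, -1, -1]
  [ 0, -1, -1, -1,  4, -1]
  [-1, -1,  0, -1, -1,  4]
Characteristic polynomial: det(λI − L) = λ(λ² − 8λ + 13)(λ − 3)(λ − 4)(λ − 5).
Roots: λ = 0; (λ² − 8λ + 13) = 0 ⇒ λ = 4 ± √3 ≈ 2.2679, 5.7321; (λ − 3) = 0 ⇒ λ = 3; (λ − 4) = 0 ⇒ λ = 4; (λ − 5) = 0 ⇒ λ = 5.
(Check: the roots sum (with multiplicity) to 20, matching trace L = Σdeg = 2·10 = 20.)
Laplacian eigenvalues: [0.0, 2.2679, 3.0, 4.0, 5.0, 5.7321]. Algebraic connectivity (smallest non-zero eigenvalue) = 2.2679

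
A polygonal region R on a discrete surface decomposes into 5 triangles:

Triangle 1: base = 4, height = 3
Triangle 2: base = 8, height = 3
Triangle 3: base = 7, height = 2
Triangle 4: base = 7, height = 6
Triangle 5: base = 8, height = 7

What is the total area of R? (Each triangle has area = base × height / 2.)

(1/2)×4×3 + (1/2)×8×3 + (1/2)×7×2 + (1/2)×7×6 + (1/2)×8×7 = 74.0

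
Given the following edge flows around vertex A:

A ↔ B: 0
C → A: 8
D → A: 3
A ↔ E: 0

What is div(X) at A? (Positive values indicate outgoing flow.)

Divergence = sum of outgoing flows = 0 + (-8) + (-3) + 0 = -11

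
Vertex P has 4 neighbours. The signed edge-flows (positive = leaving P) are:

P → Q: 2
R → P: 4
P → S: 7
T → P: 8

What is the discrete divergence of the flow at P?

Divergence = sum of outgoing flows = 2 + (-4) + 7 + (-8) = -3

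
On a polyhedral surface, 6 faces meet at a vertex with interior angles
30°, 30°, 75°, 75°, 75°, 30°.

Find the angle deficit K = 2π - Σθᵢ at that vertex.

Sum of angles = 315°. K = 360° - 315° = 45°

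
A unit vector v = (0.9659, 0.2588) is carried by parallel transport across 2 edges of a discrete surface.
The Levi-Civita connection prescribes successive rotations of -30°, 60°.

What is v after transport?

Total rotation: (-30°) + 60° = 30°. Final vector: (0.7071, 0.7071)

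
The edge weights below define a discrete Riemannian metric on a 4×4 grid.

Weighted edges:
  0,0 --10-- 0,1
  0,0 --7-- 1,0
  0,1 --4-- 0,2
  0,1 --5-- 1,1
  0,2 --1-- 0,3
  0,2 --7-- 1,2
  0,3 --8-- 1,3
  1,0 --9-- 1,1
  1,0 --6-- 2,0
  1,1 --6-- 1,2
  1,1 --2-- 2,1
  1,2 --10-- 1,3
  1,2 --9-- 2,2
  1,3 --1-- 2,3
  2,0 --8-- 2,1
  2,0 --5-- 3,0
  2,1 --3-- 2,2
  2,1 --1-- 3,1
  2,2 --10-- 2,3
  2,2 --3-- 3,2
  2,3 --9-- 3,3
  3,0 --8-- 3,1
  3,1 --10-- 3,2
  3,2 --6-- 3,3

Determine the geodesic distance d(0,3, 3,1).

Shortest path: 0,3 → 0,2 → 0,1 → 1,1 → 2,1 → 3,1, total weight = 13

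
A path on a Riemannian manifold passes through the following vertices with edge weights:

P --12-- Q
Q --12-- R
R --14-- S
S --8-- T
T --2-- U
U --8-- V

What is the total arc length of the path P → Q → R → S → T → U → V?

Arc length = 12 + 12 + 14 + 8 + 2 + 8 = 56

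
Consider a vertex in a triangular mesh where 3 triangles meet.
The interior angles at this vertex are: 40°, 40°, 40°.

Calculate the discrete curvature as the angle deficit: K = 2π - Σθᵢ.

Sum of angles = 120°. K = 360° - 120° = 240°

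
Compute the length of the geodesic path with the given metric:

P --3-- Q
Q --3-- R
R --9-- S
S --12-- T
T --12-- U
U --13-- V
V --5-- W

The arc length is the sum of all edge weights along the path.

Arc length = 3 + 3 + 9 + 12 + 12 + 13 + 5 = 57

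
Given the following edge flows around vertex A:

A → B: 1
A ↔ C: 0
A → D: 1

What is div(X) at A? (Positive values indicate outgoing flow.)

Divergence = sum of outgoing flows = 1 + 0 + 1 = 2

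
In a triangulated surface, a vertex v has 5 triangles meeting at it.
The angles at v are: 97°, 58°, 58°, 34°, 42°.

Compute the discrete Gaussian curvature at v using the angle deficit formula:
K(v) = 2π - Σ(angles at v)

Sum of angles = 289°. K = 360° - 289° = 71° = 71π/180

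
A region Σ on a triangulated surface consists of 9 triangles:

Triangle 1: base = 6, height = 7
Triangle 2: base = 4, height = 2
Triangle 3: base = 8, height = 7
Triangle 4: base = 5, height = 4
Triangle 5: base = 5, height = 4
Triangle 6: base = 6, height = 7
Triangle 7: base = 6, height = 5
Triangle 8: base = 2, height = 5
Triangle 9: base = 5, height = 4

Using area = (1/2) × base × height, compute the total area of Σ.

(1/2)×6×7 + (1/2)×4×2 + (1/2)×8×7 + (1/2)×5×4 + (1/2)×5×4 + (1/2)×6×7 + (1/2)×6×5 + (1/2)×2×5 + (1/2)×5×4 = 124.0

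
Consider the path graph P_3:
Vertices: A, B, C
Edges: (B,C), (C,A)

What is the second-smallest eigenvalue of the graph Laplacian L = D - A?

The path graph P_n has Laplacian eigenvalues λ_k = 2 − 2cos(kπ/n), k = 0, 1, …, n−1. Here n = 3:
k=0: 2 − 2cos(0) = 0.0; k=1: 2 − 2cos(π/3) = 1.0; k=2: 2 − 2cos(2π/3) = 3.0.
Laplacian eigenvalues: [0.0, 1.0, 3.0]. Algebraic connectivity (smallest non-zero eigenvalue) = 1.0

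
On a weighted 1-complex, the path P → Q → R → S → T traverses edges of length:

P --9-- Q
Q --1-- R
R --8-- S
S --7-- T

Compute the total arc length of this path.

Arc length = 9 + 1 + 8 + 7 = 25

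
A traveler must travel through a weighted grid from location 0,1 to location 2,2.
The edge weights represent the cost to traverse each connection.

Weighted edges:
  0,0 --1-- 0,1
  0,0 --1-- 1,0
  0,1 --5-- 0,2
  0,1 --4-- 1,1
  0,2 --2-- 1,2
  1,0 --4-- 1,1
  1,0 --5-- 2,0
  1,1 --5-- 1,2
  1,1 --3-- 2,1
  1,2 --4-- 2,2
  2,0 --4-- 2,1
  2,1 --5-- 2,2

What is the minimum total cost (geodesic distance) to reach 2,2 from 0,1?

Shortest path: 0,1 → 0,2 → 1,2 → 2,2, total weight = 11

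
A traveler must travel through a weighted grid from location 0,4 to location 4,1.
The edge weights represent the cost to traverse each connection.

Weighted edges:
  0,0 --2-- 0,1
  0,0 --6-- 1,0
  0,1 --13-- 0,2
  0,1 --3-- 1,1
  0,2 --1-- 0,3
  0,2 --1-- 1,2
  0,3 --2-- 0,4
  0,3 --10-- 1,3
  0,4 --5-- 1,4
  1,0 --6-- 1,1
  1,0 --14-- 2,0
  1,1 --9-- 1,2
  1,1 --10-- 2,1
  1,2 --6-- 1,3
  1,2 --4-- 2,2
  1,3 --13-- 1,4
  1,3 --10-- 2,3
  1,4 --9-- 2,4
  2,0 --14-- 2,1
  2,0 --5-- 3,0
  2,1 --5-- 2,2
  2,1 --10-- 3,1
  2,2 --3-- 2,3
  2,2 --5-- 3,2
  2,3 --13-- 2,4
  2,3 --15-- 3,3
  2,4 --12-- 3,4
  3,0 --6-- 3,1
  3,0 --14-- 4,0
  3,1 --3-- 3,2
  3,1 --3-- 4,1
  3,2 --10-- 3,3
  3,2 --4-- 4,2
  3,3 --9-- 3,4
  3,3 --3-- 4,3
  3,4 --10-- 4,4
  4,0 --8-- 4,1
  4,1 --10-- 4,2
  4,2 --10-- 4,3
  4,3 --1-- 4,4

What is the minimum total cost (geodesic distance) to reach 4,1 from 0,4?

Shortest path: 0,4 → 0,3 → 0,2 → 1,2 → 2,2 → 3,2 → 3,1 → 4,1, total weight = 19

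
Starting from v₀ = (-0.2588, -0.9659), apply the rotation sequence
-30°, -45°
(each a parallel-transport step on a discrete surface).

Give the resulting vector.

Total rotation: (-30°) + (-45°) = -75°. Final vector: (-1, 0)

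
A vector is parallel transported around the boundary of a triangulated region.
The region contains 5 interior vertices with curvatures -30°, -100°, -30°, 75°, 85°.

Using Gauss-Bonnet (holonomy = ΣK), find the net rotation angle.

Holonomy = total enclosed curvature = (-30°) + (-100°) + (-30°) + 75° + 85° = 0°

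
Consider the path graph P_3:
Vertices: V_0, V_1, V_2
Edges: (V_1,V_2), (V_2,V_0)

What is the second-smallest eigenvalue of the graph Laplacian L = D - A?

The path graph P_n has Laplacian eigenvalues λ_k = 2 − 2cos(kπ/n), k = 0, 1, …, n−1. Here n = 3:
k=0: 2 − 2cos(0) = 0.0; k=1: 2 − 2cos(π/3) = 1.0; k=2: 2 − 2cos(2π/3) = 3.0.
Laplacian eigenvalues: [0.0, 1.0, 3.0]. Algebraic connectivity (smallest non-zero eigenvalue) = 1.0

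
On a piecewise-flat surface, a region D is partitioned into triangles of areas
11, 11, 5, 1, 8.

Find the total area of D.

11 + 11 + 5 + 1 + 8 = 36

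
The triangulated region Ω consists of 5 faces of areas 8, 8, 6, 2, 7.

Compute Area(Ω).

8 + 8 + 6 + 2 + 7 = 31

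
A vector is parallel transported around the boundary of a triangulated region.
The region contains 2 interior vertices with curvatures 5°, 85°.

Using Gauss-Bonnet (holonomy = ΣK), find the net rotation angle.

Holonomy = total enclosed curvature = 5° + 85° = 90°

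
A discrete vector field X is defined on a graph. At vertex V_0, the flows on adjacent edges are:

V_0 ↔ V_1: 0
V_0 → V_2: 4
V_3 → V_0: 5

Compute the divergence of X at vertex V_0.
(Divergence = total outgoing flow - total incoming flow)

Divergence = sum of outgoing flows = 0 + 4 + (-5) = -1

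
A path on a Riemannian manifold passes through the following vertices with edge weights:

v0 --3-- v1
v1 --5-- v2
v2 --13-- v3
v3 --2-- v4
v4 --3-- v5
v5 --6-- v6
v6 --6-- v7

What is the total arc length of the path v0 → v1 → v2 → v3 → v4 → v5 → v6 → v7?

Arc length = 3 + 5 + 13 + 2 + 3 + 6 + 6 = 38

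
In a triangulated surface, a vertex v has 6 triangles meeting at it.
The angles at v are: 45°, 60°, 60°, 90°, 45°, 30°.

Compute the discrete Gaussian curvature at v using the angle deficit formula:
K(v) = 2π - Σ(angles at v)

Sum of angles = 330°. K = 360° - 330° = 30° = π/6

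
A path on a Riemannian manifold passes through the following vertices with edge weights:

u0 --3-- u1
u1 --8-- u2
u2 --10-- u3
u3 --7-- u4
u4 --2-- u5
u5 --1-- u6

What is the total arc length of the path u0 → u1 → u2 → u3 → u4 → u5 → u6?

Arc length = 3 + 8 + 10 + 7 + 2 + 1 = 31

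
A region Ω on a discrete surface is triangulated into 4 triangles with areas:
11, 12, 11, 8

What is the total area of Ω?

11 + 12 + 11 + 8 = 42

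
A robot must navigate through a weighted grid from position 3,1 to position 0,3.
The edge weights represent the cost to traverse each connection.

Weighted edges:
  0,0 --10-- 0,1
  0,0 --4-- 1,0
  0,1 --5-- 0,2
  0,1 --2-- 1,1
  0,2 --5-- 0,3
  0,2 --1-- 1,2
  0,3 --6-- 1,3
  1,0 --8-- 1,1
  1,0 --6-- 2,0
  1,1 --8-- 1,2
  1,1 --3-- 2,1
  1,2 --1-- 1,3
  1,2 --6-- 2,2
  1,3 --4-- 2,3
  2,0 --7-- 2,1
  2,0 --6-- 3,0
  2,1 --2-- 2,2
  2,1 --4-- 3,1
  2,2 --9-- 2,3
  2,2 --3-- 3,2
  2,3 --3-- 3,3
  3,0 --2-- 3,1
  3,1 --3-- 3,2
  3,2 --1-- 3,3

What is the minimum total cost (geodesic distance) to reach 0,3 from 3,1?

Shortest path: 3,1 → 3,2 → 3,3 → 2,3 → 1,3 → 0,3, total weight = 17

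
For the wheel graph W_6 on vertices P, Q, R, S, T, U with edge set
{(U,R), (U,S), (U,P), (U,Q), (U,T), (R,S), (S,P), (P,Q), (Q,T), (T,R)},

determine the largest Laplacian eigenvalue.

The wheel W_6 is the join K_1 ∨ C_5 (a hub joined to every vertex of a cycle of length 5). For a join G ∨ H (G on p vertices, H on q vertices) the Laplacian spectrum is 0, p+q, the eigenvalues of L(G) other than one 0 each shifted by +q, and the eigenvalues of L(H) other than one 0 each shifted by +p. With G = K_1 (p = 1, nothing left after dropping its 0) and H = C_5 (q = 5, eigenvalues 2 − 2cos(2πk/5), k = 0, …, 4; drop k = 0), the spectrum of W_6 is 0, 6, and 1 + (2 − 2cos(2πk/5)) = 3 − 2cos(2πk/5) for k = 1, …, 4:
k=1: 3 − 2cos(2π/5) = 2.382; k=2: 3 − 2cos(4π/5) = 4.618; k=3: 3 − 2cos(6π/5) = 4.618; k=4: 3 − 2cos(8π/5) = 2.382.
Laplacian eigenvalues: [0.0, 2.382, 2.382, 4.618, 4.618, 6.0]. Largest eigenvalue (spectral radius) = 6.0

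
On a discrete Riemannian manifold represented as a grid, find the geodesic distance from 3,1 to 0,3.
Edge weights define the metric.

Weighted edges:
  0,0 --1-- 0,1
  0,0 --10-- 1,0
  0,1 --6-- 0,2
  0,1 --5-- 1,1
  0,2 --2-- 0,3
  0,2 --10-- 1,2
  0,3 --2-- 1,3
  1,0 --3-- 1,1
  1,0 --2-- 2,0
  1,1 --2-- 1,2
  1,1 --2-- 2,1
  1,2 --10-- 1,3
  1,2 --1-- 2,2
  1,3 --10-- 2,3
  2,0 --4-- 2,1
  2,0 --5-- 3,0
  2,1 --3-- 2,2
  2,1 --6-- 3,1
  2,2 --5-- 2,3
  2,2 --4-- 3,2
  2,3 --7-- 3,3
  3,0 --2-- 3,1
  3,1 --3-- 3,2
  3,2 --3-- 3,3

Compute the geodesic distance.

Shortest path: 3,1 → 3,2 → 2,2 → 1,2 → 0,2 → 0,3, total weight = 20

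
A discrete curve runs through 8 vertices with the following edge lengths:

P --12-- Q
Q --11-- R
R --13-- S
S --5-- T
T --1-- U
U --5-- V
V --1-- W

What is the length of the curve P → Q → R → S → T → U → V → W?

Arc length = 12 + 11 + 13 + 5 + 1 + 5 + 1 = 48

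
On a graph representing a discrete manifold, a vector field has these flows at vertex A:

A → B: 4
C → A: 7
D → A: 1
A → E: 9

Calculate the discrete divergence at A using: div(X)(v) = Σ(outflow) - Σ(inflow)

Divergence = sum of outgoing flows = 4 + (-7) + (-1) + 9 = 5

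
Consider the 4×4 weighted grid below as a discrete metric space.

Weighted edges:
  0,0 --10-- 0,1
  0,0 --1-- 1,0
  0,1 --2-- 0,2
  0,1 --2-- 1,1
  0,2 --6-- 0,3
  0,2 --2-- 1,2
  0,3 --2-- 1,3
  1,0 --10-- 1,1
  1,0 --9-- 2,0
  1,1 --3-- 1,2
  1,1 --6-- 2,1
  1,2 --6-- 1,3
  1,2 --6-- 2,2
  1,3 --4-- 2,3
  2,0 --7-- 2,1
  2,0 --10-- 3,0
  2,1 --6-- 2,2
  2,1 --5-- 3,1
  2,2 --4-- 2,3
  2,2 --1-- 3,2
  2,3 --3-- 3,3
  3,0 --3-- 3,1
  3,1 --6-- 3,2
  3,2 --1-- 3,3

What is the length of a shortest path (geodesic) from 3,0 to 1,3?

Shortest path: 3,0 → 3,1 → 3,2 → 3,3 → 2,3 → 1,3, total weight = 17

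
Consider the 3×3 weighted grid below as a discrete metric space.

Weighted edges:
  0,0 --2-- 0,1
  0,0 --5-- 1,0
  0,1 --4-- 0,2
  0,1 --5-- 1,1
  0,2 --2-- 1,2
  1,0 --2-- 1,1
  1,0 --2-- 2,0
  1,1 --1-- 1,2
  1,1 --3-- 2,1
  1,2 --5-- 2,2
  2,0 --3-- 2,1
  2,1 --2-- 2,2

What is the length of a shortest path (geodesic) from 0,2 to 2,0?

Shortest path: 0,2 → 1,2 → 1,1 → 1,0 → 2,0, total weight = 7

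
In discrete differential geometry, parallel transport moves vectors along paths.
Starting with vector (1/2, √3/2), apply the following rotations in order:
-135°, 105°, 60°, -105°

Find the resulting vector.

Total rotation: (-135°) + 105° + 60° + (-105°) = -75°. Final vector: (0.9659, -0.2588)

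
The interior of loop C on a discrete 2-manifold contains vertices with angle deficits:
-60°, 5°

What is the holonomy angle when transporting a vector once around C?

Holonomy = total enclosed curvature = (-60°) + 5° = -55°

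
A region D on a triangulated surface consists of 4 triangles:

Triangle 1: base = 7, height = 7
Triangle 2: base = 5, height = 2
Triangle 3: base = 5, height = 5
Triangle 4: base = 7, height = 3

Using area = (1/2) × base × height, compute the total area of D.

(1/2)×7×7 + (1/2)×5×2 + (1/2)×5×5 + (1/2)×7×3 = 52.5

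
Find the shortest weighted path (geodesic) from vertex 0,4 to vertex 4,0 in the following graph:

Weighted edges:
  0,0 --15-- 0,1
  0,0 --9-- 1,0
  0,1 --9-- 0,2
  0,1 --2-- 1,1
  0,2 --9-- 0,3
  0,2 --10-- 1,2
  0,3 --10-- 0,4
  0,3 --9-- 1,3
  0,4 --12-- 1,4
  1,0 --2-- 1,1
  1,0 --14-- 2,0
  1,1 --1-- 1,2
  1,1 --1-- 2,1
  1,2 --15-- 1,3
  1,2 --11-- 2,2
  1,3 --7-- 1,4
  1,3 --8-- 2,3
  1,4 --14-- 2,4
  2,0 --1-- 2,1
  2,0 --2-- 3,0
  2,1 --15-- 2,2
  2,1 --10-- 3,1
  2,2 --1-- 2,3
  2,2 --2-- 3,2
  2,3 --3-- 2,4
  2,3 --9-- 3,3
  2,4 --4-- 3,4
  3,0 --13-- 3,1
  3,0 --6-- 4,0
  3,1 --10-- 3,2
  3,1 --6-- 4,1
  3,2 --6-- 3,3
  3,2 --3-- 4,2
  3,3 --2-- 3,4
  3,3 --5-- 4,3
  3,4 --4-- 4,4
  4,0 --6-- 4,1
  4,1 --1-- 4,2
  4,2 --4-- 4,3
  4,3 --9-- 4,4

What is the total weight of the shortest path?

Shortest path: 0,4 → 0,3 → 0,2 → 0,1 → 1,1 → 2,1 → 2,0 → 3,0 → 4,0, total weight = 40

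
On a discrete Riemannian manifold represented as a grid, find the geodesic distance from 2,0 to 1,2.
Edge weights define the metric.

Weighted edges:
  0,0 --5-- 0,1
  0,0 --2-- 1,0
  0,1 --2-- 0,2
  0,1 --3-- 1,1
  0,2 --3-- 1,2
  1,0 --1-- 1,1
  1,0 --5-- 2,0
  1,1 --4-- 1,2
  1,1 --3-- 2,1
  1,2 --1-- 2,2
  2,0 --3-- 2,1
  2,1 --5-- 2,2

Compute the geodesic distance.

Shortest path: 2,0 → 2,1 → 2,2 → 1,2, total weight = 9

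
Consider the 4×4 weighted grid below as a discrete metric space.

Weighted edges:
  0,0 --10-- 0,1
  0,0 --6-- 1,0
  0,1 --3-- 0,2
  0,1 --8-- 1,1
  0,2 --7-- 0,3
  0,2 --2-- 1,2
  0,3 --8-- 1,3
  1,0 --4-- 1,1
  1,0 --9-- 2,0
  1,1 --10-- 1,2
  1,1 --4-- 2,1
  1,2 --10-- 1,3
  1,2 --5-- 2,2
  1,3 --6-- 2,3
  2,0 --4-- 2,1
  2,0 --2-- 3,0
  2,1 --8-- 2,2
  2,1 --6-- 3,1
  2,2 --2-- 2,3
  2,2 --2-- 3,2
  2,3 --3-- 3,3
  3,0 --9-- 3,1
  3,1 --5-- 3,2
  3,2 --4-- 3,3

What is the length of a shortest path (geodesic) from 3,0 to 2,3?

Shortest path: 3,0 → 2,0 → 2,1 → 2,2 → 2,3, total weight = 16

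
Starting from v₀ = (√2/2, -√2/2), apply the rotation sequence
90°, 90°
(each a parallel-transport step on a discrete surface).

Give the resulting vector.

Total rotation: 90° + 90° = 180°. Final vector: (-0.7071, 0.7071)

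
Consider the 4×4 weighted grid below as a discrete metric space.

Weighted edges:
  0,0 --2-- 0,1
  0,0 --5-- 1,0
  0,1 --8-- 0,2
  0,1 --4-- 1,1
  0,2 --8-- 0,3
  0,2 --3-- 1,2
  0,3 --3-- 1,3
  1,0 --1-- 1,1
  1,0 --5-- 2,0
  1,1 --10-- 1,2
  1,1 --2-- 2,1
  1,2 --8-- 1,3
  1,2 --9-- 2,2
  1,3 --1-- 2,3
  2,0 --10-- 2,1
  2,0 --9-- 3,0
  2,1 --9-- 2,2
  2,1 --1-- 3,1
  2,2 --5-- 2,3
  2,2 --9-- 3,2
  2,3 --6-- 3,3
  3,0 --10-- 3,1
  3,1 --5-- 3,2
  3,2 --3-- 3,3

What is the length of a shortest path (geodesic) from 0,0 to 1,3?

Shortest path: 0,0 → 0,1 → 0,2 → 1,2 → 1,3, total weight = 21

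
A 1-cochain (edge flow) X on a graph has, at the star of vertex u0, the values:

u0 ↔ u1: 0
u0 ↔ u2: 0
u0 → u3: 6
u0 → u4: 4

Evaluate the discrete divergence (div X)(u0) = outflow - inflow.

Divergence = sum of outgoing flows = 0 + 0 + 6 + 4 = 10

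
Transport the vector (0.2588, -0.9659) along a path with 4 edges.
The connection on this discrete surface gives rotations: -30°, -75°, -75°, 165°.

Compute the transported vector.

Total rotation: (-30°) + (-75°) + (-75°) + 165° = -15°. Final vector: (0, -1)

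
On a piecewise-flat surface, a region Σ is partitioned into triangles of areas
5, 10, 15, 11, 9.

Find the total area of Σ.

5 + 10 + 15 + 11 + 9 = 50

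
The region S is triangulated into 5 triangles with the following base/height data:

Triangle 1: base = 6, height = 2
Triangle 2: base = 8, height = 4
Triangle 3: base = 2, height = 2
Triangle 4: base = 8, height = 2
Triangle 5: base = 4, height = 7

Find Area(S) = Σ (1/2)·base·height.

(1/2)×6×2 + (1/2)×8×4 + (1/2)×2×2 + (1/2)×8×2 + (1/2)×4×7 = 46.0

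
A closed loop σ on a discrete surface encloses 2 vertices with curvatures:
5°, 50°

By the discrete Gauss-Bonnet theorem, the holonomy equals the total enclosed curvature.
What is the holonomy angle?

Holonomy = total enclosed curvature = 5° + 50° = 55°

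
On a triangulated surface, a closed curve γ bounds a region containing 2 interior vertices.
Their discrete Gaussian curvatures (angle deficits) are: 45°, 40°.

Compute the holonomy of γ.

Holonomy = total enclosed curvature = 45° + 40° = 85°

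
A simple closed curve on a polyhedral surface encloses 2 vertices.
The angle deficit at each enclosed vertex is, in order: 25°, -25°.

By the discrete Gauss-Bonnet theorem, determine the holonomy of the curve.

Holonomy = total enclosed curvature = 25° + (-25°) = 0°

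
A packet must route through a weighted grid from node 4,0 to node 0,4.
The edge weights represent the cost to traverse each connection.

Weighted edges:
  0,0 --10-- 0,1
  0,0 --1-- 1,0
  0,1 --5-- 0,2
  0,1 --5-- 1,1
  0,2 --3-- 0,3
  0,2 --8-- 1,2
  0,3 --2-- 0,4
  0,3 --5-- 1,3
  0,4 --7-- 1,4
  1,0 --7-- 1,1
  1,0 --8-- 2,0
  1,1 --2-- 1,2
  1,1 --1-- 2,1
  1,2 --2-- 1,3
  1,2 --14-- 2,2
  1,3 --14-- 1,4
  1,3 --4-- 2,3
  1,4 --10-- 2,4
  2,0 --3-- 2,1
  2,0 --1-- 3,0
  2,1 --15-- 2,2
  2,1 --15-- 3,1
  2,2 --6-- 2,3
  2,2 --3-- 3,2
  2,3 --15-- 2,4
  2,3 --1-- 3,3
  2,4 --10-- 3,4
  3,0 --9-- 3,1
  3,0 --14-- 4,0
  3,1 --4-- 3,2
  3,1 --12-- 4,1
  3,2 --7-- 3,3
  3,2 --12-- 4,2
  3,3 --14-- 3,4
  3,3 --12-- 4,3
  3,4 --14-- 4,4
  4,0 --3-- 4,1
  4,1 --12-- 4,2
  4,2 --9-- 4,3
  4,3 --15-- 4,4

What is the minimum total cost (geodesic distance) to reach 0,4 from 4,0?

Shortest path: 4,0 → 3,0 → 2,0 → 2,1 → 1,1 → 1,2 → 1,3 → 0,3 → 0,4, total weight = 30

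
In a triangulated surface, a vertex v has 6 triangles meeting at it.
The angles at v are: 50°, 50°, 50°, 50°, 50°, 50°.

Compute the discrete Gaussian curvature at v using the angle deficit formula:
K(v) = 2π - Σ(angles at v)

Sum of angles = 300°. K = 360° - 300° = 60° = π/3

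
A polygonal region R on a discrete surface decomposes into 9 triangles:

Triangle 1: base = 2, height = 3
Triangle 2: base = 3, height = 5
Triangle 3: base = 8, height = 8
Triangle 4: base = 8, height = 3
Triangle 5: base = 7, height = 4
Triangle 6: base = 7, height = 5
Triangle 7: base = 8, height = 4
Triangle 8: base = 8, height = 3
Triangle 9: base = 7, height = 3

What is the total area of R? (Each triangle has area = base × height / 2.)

(1/2)×2×3 + (1/2)×3×5 + (1/2)×8×8 + (1/2)×8×3 + (1/2)×7×4 + (1/2)×7×5 + (1/2)×8×4 + (1/2)×8×3 + (1/2)×7×3 = 124.5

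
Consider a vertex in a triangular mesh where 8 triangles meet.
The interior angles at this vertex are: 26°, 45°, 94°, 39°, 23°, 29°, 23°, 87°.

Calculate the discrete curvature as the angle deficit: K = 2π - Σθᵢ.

Sum of angles = 366°. K = 360° - 366° = -6° = -π/30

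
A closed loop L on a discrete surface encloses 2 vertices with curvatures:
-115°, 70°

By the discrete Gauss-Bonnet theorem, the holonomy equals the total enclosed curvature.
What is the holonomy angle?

Holonomy = total enclosed curvature = (-115°) + 70° = -45°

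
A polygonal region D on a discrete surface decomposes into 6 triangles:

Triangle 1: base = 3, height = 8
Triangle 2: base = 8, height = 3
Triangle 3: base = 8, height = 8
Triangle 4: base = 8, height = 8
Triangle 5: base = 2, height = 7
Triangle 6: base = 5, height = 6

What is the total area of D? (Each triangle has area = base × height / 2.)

(1/2)×3×8 + (1/2)×8×3 + (1/2)×8×8 + (1/2)×8×8 + (1/2)×2×7 + (1/2)×5×6 = 110.0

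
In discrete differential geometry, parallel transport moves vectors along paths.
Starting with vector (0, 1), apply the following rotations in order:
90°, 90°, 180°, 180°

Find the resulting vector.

Total rotation: 90° + 90° + 180° + 180° = 540° ≡ 180° (mod 360°). Final vector: (0, -1)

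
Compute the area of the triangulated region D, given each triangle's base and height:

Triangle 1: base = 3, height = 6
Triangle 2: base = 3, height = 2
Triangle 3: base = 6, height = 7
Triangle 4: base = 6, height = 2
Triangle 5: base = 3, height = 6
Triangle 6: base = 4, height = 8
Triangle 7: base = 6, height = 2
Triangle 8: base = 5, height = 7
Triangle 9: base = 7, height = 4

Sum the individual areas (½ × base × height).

(1/2)×3×6 + (1/2)×3×2 + (1/2)×6×7 + (1/2)×6×2 + (1/2)×3×6 + (1/2)×4×8 + (1/2)×6×2 + (1/2)×5×7 + (1/2)×7×4 = 101.5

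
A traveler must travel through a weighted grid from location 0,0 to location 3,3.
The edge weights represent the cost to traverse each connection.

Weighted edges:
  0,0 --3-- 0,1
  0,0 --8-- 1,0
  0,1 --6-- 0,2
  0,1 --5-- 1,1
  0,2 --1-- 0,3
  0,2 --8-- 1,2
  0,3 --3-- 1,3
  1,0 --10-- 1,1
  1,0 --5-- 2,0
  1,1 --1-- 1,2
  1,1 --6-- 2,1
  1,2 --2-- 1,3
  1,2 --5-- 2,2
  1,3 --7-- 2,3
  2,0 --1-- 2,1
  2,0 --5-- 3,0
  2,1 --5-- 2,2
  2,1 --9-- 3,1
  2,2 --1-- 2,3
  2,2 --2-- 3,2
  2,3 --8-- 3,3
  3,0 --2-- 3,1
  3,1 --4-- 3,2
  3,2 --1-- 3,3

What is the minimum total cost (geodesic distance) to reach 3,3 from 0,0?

Shortest path: 0,0 → 0,1 → 1,1 → 1,2 → 2,2 → 3,2 → 3,3, total weight = 17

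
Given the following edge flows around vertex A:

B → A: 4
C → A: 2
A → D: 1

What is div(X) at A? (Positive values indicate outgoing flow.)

Divergence = sum of outgoing flows = (-4) + (-2) + 1 = -5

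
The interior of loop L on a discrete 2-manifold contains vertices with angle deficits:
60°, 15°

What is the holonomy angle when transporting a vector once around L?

Holonomy = total enclosed curvature = 60° + 15° = 75°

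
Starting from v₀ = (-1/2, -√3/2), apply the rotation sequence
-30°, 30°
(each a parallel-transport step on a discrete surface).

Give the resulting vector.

Total rotation: (-30°) + 30° = 0°. Final vector: (-0.5000, -0.8660)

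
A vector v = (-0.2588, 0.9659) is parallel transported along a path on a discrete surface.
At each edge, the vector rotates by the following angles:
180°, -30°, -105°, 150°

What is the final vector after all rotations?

Total rotation: 180° + (-30°) + (-105°) + 150° = 195° ≡ -165° (mod 360°). Final vector: (0.5000, -0.8660)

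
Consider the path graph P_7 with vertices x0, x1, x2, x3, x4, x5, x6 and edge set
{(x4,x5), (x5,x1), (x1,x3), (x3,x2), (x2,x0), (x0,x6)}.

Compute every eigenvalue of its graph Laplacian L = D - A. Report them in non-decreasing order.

The path graph P_n has Laplacian eigenvalues λ_k = 2 − 2cos(kπ/n), k = 0, 1, …, n−1. Here n = 7:
k=0: 2 − 2cos(0) = 0.0; k=1: 2 − 2cos(π/7) = 0.1981; k=2: 2 − 2cos(2π/7) = 0.753; k=3: 2 − 2cos(3π/7) = 1.555; k=4: 2 − 2cos(4π/7) = 2.445; k=5: 2 − 2cos(5π/7) = 3.247; k=6: 2 − 2cos(6π/7) = 3.8019.
Laplacian eigenvalues (increasing order): [0.0, 0.1981, 0.753, 1.555, 2.445, 3.247, 3.8019]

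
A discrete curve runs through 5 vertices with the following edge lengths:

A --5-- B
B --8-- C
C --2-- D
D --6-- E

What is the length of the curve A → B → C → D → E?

Arc length = 5 + 8 + 2 + 6 = 21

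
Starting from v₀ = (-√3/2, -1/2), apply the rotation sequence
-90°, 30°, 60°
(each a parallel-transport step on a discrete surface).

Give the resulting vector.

Total rotation: (-90°) + 30° + 60° = 0°. Final vector: (-0.8660, -0.5000)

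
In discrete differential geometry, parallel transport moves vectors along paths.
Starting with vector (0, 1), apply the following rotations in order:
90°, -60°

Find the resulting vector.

Total rotation: 90° + (-60°) = 30°. Final vector: (-0.5000, 0.8660)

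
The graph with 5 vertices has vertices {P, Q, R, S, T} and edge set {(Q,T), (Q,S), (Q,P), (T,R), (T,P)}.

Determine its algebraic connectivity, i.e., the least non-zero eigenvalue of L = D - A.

Degrees: deg(P) = 2, deg(Q) = 3, deg(R) = 1, deg(S) = 1, deg(T) = 3.
L = D − A with rows/columns ordered (P, Q, R, S, T):
  [ 2, -1,  0,  0, -1]
  [-1,  3,  0, -1, -1]
  [ 0,  0,  1,  0, -1]
  [ 0, -1,  0,  1,  0]
  [-1, -1, -1,  0,  3]
Characteristic polynomial: det(λI − L) = λ(λ² − 5λ + 3)(λ² − 5λ + 5).
Roots: λ = 0; (λ² − 5λ + 3) = 0 ⇒ λ = (5 ± √13)/2 ≈ 0.6972, 4.3028; (λ² − 5λ + 5) = 0 ⇒ λ = (5 ± √5)/2 ≈ 1.382, 3.618.
(Check: the roots sum (with multiplicity) to 10, matching trace L = Σdeg = 2·5 = 10.)
Laplacian eigenvalues: [0.0, 0.6972, 1.382, 3.618, 4.3028]. Algebraic connectivity (smallest non-zero eigenvalue) = 0.6972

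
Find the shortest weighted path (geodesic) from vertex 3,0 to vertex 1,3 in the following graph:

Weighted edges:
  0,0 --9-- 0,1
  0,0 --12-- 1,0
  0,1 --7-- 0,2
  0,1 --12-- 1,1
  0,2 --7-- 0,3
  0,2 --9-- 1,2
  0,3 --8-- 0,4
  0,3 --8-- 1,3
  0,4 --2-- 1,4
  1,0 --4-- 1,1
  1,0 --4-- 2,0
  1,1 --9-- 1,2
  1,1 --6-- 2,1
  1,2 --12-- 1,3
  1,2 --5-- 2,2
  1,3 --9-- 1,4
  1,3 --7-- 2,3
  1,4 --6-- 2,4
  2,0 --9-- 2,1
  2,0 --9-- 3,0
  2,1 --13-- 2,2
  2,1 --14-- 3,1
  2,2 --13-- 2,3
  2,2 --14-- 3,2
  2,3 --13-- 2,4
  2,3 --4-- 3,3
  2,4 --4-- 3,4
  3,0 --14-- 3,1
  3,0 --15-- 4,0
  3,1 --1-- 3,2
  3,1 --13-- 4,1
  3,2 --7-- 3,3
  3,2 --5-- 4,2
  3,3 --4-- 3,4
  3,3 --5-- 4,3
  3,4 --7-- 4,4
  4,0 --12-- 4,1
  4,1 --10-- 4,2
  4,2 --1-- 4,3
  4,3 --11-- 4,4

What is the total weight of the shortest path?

Shortest path: 3,0 → 3,1 → 3,2 → 3,3 → 2,3 → 1,3, total weight = 33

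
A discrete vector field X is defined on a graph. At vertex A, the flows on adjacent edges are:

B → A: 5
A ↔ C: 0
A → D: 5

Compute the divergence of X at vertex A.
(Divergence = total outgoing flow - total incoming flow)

Divergence = sum of outgoing flows = (-5) + 0 + 5 = 0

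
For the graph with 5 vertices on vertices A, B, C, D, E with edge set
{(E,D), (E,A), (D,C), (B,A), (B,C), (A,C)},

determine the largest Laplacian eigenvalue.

Degrees: deg(A) = 3, deg(B) = 2, deg(C) = 3, deg(D) = 2, deg(E) = 2.
L = D − A with rows/columns ordered (A, B, C, D, E):
  [ 3, -1, -1,  0, -1]
  [-1,  2, -1,  0,  0]
  [-1, -1,  3, -1,  0]
  [ 0,  0, -1,  2, -1]
  [-1,  0,  0, -1,  2]
Characteristic polynomial: det(λI − L) = λ(λ² − 5λ + 5)(λ² − 7λ + 11).
Roots: λ = 0; (λ² − 5λ + 5) = 0 ⇒ λ = (5 ± √5)/2 ≈ 1.382, 3.618; (λ² − 7λ + 11) = 0 ⇒ λ = (7 ± √5)/2 ≈ 2.382, 4.618.
(Check: the roots sum (with multiplicity) to 12, matching trace L = Σdeg = 2·6 = 12.)
Laplacian eigenvalues: [0.0, 1.382, 2.382, 3.618, 4.618]. Largest eigenvalue (spectral radius) = 4.618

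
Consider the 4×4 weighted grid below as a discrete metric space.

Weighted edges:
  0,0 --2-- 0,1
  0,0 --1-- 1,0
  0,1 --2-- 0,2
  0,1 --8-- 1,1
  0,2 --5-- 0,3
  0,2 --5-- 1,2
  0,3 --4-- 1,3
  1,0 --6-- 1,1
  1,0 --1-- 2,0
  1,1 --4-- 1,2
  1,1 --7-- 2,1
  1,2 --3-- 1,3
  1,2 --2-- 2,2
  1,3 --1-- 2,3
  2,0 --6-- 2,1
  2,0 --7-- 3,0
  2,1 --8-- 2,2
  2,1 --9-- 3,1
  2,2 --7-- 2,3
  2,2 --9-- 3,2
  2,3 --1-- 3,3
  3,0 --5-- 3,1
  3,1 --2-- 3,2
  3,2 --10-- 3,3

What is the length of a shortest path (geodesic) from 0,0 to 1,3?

Shortest path: 0,0 → 0,1 → 0,2 → 1,2 → 1,3, total weight = 12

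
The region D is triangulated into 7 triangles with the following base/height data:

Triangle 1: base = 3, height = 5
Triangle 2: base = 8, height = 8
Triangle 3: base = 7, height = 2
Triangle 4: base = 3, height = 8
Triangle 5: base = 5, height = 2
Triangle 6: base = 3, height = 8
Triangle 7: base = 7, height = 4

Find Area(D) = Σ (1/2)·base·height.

(1/2)×3×5 + (1/2)×8×8 + (1/2)×7×2 + (1/2)×3×8 + (1/2)×5×2 + (1/2)×3×8 + (1/2)×7×4 = 89.5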